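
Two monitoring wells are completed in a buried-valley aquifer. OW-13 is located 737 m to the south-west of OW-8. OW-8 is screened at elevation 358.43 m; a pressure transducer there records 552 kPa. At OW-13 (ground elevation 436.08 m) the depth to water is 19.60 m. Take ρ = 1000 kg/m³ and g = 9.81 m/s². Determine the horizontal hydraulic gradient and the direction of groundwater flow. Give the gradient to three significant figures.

i ≈ 0.00242; groundwater flows toward the north-east

Pressure head at OW-8: ψ = P/(ρg) = 552×1000 / (1000 × 9.81) = 56.27 m.
Total head at OW-8: h = z + ψ = 358.43 + 56.27 = 414.70 m.
Total head at OW-13: h = 436.08 − 19.60 = 416.48 m.
Head difference: h(OW-8) − h(OW-13) = 414.70 − 416.48 = -1.78 m.
Hydraulic gradient: i = |Δh| / L = 1.78 / 737 = 0.00242.
Flow is from higher to lower head: from OW-13 toward OW-8, i.e. toward the north-east.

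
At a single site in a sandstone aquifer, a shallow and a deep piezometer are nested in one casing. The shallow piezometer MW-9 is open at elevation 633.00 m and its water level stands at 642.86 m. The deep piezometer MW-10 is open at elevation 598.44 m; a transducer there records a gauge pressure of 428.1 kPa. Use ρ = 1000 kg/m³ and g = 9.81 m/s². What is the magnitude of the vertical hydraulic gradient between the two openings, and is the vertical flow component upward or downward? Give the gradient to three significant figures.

Total head at MW-9: h = 642.86 m (water level in the standpipe).
Pressure head at MW-10: ψ = P/(ρg) = 428.1×1000 / (1000 × 9.81) = 43.64 m.
Total head at MW-10: h = z + ψ = 598.44 + 43.64 = 642.08 m.
Δh = h(MW-9) − h(MW-10) = 642.86 − 642.08 = 0.78 m.
Vertical separation Δz = 633.00 − 598.44 = 34.56 m.
|i_v| = |Δh| / Δz = 0.78 / 34.56 = 0.0226.
Head is higher in the shallow piezometer, so vertical flow is downward (recharge condition).

|i_v| ≈ 0.0226; vertical flow is downward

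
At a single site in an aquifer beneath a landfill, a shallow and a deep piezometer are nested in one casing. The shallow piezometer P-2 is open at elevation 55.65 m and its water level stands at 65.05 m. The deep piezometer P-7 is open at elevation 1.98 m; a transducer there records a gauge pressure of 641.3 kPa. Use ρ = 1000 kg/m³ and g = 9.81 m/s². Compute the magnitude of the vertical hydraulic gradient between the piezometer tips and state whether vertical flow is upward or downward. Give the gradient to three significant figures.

|i_v| ≈ 0.0429; vertical flow is upward

Total head at P-2: h = 65.05 m (water level in the standpipe).
Pressure head at P-7: ψ = P/(ρg) = 641.3×1000 / (1000 × 9.81) = 65.37 m.
Total head at P-7: h = z + ψ = 1.98 + 65.37 = 67.35 m.
Δh = h(P-2) − h(P-7) = 65.05 − 67.35 = -2.30 m.
Vertical separation Δz = 55.65 − 1.98 = 53.67 m.
|i_v| = |Δh| / Δz = 2.30 / 53.67 = 0.0429.
Head is higher in the deep piezometer, so vertical flow is upward (discharge condition).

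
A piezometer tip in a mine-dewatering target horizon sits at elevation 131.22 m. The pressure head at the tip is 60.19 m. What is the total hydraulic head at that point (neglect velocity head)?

h ≈ 191.41 m

h = z + ψ = 131.22 + 60.19 = 191.41 m.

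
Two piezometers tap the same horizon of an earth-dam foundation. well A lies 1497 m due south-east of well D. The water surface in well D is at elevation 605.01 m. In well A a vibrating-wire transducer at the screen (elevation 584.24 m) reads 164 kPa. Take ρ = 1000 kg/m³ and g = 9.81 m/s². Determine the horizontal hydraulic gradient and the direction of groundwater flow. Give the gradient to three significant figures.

Total head at well D: h = 605.01 m (water level in the piezometer is the total head).
Pressure head at well A: ψ = P/(ρg) = 164×1000 / (1000 × 9.81) = 16.72 m.
Total head at well A: h = z + ψ = 584.24 + 16.72 = 600.96 m.
Head difference: h(well D) − h(well A) = 605.01 − 600.96 = 4.05 m.
Hydraulic gradient: i = |Δh| / L = 4.05 / 1497 = 0.00271.
Flow is from higher to lower head: from well D toward well A, i.e. toward the south-east.

i ≈ 0.00271; groundwater flows toward the south-east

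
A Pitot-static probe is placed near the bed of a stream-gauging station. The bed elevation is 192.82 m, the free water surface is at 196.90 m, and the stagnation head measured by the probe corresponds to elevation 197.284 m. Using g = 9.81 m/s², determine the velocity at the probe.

v ≈ 2.74 m/s

Near the bed, under hydrostatic conditions, the piezometric head (z + ψ) equals the free-surface elevation, 196.90 m.
Velocity head = total − piezometric = 197.284 − 196.90 = 0.384 m.
v = √(2g·h_v) = √(2 × 9.81 × 0.384) = 2.74 m/s.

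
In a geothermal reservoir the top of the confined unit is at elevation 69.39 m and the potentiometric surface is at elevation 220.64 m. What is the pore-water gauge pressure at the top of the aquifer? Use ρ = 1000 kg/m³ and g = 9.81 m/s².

P ≈ 1480 kPa

Pressure head at the aquifer top: ψ = h − z = 220.64 − 69.39 = 151.25 m.
P = ρgψ = 1000 × 9.81 × 151.25 = 1483762 Pa ≈ 1480 kPa.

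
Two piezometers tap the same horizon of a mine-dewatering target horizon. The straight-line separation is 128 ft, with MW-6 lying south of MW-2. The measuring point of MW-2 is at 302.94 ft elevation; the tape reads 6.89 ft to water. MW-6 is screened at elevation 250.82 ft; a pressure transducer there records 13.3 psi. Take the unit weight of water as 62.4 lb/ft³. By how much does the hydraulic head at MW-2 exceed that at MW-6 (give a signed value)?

Δh ≈ 14.54 ft

Total head at MW-2: h = 302.94 − 6.89 = 296.05 ft.
Pressure head at MW-6: ψ = 144·P/γ = 144 × 13.3 / 62.4 = 30.69 ft.
Total head at MW-6: h = z + ψ = 250.82 + 30.69 = 281.51 ft.
Head difference: h(MW-2) − h(MW-6) = 296.05 − 281.51 = 14.54 ft.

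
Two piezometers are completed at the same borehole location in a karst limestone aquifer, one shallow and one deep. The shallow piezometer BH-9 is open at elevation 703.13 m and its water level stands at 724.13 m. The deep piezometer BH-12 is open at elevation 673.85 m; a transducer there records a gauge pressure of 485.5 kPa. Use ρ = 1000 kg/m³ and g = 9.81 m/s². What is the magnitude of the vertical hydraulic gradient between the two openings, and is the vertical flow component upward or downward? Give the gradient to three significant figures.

Total head at BH-9: h = 724.13 m (water level in the standpipe).
Pressure head at BH-12: ψ = P/(ρg) = 485.5×1000 / (1000 × 9.81) = 49.49 m.
Total head at BH-12: h = z + ψ = 673.85 + 49.49 = 723.34 m.
Δh = h(BH-9) − h(BH-12) = 724.13 − 723.34 = 0.79 m.
Vertical separation Δz = 703.13 − 673.85 = 29.28 m.
|i_v| = |Δh| / Δz = 0.79 / 29.28 = 0.0270.
Head is higher in the shallow piezometer, so vertical flow is downward (recharge condition).

|i_v| ≈ 0.0270; vertical flow is downward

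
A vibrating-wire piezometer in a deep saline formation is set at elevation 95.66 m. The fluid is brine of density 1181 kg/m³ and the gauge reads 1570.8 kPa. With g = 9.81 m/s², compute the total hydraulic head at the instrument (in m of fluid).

h ≈ 231.24 m

ψ = P/(ρg) = 1570.8×1000 / (1181 × 9.81) = 135.58 m.
h = z + ψ = 95.66 + 135.58 = 231.24 m.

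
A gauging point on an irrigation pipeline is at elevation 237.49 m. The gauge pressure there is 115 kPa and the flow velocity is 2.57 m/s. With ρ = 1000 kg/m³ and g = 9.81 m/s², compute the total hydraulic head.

h ≈ 249.55 m

Pressure head ψ = P/(ρg) = 115×1000 / (1000 × 9.81) = 11.72 m.
Velocity head = v²/(2g) = 2.57² / (2 × 9.81) = 0.337 m.
h = z + ψ + v²/(2g) = 237.49 + 11.72 + 0.337 = 249.55 m.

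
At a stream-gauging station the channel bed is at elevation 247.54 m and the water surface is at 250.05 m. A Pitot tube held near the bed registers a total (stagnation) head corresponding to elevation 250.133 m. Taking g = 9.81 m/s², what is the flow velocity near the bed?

v ≈ 1.28 m/s

Near the bed, under hydrostatic conditions, the piezometric head (z + ψ) equals the free-surface elevation, 250.05 m.
Velocity head = total − piezometric = 250.133 − 250.05 = 0.083 m.
v = √(2g·h_v) = √(2 × 9.81 × 0.083) = 1.28 m/s.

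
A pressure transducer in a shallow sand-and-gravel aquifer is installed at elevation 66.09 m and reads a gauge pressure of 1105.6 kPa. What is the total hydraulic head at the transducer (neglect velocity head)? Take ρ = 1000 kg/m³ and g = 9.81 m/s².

h ≈ 178.79 m

ψ = P/(ρg) = 1105.6×1000 / (1000 × 9.81) = 112.70 m.
h = z + ψ = 66.09 + 112.70 = 178.79 m.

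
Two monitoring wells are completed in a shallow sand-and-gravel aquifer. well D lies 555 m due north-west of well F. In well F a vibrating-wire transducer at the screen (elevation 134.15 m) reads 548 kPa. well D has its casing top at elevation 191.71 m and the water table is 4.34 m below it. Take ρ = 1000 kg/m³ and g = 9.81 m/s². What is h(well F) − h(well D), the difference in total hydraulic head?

Δh ≈ 2.64 m

Pressure head at well F: ψ = P/(ρg) = 548×1000 / (1000 × 9.81) = 55.86 m.
Total head at well F: h = z + ψ = 134.15 + 55.86 = 190.01 m.
Total head at well D: h = 191.71 − 4.34 = 187.37 m.
Head difference: h(well F) − h(well D) = 190.01 − 187.37 = 2.64 m.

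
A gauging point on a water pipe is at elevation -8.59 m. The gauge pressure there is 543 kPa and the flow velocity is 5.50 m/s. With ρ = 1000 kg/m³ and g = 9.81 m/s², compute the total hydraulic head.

h ≈ 48.30 m

Pressure head ψ = P/(ρg) = 543×1000 / (1000 × 9.81) = 55.35 m.
Velocity head = v²/(2g) = 5.50² / (2 × 9.81) = 1.542 m.
h = z + ψ + v²/(2g) = -8.59 + 55.35 + 1.542 = 48.30 m.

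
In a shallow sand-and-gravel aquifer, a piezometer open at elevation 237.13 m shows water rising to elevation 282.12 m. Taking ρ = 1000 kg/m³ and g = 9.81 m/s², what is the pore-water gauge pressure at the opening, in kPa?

P ≈ 441 kPa

Pressure head ψ = h − z = 282.12 − 237.13 = 44.99 m.
P = ρgψ = 1000 × 9.81 × 44.99 = 441352 Pa ≈ 441 kPa.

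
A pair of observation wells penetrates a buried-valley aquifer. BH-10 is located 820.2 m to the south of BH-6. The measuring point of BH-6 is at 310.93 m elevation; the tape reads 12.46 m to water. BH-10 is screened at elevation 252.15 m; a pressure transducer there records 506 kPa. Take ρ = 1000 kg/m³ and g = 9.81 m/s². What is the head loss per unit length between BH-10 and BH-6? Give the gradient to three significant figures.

i ≈ 0.00641 m/m

Total head at BH-6: h = 310.93 − 12.46 = 298.47 m.
Pressure head at BH-10: ψ = P/(ρg) = 506×1000 / (1000 × 9.81) = 51.58 m.
Total head at BH-10: h = z + ψ = 252.15 + 51.58 = 303.73 m.
Head difference: h(BH-6) − h(BH-10) = 298.47 − 303.73 = -5.26 m.
Hydraulic gradient: i = |Δh| / L = 5.26 / 820.2 = 0.00641.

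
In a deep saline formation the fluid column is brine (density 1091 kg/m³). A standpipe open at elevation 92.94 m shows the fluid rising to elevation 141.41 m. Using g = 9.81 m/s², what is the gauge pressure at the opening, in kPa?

P ≈ 519 kPa

Pressure head ψ = h − z = 141.41 − 92.94 = 48.47 m.
P = ρgψ = 1091 × 9.81 × 48.47 = 518760 Pa ≈ 519 kPa.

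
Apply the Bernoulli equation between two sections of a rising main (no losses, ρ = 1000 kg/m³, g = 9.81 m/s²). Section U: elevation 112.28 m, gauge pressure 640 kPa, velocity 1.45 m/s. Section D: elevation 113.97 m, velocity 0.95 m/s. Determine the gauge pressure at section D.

Pressure head at U: ψ₁ = P₁/(ρg) = 640×1000 / (1000 × 9.81) = 65.24 m.
Velocity heads: v₁²/2g = 1.45²/19.62 = 0.107 m; v₂²/2g = 0.95²/19.62 = 0.046 m.
Total head H = z₁ + ψ₁ + v₁²/2g = 112.28 + 65.24 + 0.107 = 177.63 m.
ψ₂ = H − z₂ − v₂²/2g = 177.63 − 113.97 − 0.046 = 63.61 m.
P₂ = ρgψ₂ = 1000 × 9.81 × 63.61 ≈ 624 kPa.

P₂ ≈ 624 kPa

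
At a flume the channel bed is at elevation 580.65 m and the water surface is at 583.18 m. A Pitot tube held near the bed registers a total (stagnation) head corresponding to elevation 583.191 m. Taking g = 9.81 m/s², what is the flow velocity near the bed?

Near the bed, under hydrostatic conditions, the piezometric head (z + ψ) equals the free-surface elevation, 583.18 m.
Velocity head = total − piezometric = 583.191 − 583.18 = 0.011 m.
v = √(2g·h_v) = √(2 × 9.81 × 0.011) = 0.465 m/s.

v ≈ 0.465 m/s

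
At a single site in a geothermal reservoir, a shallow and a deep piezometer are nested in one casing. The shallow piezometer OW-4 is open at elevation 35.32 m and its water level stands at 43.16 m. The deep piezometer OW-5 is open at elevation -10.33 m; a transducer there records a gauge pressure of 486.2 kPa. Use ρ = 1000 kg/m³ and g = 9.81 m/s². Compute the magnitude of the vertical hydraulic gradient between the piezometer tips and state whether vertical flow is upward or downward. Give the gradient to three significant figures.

|i_v| ≈ 0.0861; vertical flow is downward

Total head at OW-4: h = 43.16 m (water level in the standpipe).
Pressure head at OW-5: ψ = P/(ρg) = 486.2×1000 / (1000 × 9.81) = 49.56 m.
Total head at OW-5: h = z + ψ = -10.33 + 49.56 = 39.23 m.
Δh = h(OW-4) − h(OW-5) = 43.16 − 39.23 = 3.93 m.
Vertical separation Δz = 35.32 − (-10.33) = 45.65 m.
|i_v| = |Δh| / Δz = 3.93 / 45.65 = 0.0861.
Head is higher in the shallow piezometer, so vertical flow is downward (recharge condition).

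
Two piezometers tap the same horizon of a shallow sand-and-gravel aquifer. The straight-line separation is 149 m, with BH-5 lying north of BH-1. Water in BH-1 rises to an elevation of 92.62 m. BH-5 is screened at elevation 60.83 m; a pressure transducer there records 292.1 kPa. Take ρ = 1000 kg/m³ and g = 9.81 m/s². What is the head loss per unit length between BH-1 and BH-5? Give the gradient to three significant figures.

i ≈ 0.0135 m/m

Total head at BH-1: h = 92.62 m (water level in the piezometer is the total head).
Pressure head at BH-5: ψ = P/(ρg) = 292.1×1000 / (1000 × 9.81) = 29.78 m.
Total head at BH-5: h = z + ψ = 60.83 + 29.78 = 90.61 m.
Head difference: h(BH-1) − h(BH-5) = 92.62 − 90.61 = 2.01 m.
Hydraulic gradient: i = |Δh| / L = 2.01 / 149 = 0.0135.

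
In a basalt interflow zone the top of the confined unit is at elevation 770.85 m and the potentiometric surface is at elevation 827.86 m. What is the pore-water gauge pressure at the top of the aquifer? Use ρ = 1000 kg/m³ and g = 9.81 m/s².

P ≈ 559 kPa

Pressure head at the aquifer top: ψ = h − z = 827.86 − 770.85 = 57.01 m.
P = ρgψ = 1000 × 9.81 × 57.01 = 559268 Pa ≈ 559 kPa.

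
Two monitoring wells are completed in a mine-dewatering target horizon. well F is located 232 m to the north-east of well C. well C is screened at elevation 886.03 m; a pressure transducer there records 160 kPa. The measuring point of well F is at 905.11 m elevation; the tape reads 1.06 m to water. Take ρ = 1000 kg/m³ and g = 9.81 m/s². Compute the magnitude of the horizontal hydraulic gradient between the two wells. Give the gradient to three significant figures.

i ≈ 0.00737

Pressure head at well C: ψ = P/(ρg) = 160×1000 / (1000 × 9.81) = 16.31 m.
Total head at well C: h = z + ψ = 886.03 + 16.31 = 902.34 m.
Total head at well F: h = 905.11 − 1.06 = 904.05 m.
Head difference: h(well C) − h(well F) = 902.34 − 904.05 = -1.71 m.
Hydraulic gradient: i = |Δh| / L = 1.71 / 232 = 0.00737.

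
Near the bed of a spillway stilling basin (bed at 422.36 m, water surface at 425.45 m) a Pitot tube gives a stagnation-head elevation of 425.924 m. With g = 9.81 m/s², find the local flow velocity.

v ≈ 3.05 m/s

Near the bed, under hydrostatic conditions, the piezometric head (z + ψ) equals the free-surface elevation, 425.45 m.
Velocity head = total − piezometric = 425.924 − 425.45 = 0.474 m.
v = √(2g·h_v) = √(2 × 9.81 × 0.474) = 3.05 m/s.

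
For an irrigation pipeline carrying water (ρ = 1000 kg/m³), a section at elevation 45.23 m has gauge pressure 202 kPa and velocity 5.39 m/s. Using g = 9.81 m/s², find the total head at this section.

Pressure head ψ = P/(ρg) = 202×1000 / (1000 × 9.81) = 20.59 m.
Velocity head = v²/(2g) = 5.39² / (2 × 9.81) = 1.481 m.
h = z + ψ + v²/(2g) = 45.23 + 20.59 + 1.481 = 67.30 m.

h ≈ 67.30 m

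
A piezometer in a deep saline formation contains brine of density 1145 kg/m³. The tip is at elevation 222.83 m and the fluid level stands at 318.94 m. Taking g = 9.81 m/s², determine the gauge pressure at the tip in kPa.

P ≈ 1080 kPa

Pressure head ψ = h − z = 318.94 − 222.83 = 96.11 m.
P = ρgψ = 1145 × 9.81 × 96.11 = 1079551 Pa ≈ 1080 kPa.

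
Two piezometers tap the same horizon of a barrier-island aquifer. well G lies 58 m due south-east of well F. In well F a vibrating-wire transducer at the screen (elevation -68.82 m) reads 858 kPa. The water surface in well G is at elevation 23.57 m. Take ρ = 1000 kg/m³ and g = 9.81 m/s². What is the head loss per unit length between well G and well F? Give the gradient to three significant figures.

i ≈ 0.0850 m/m

Pressure head at well F: ψ = P/(ρg) = 858×1000 / (1000 × 9.81) = 87.46 m.
Total head at well F: h = z + ψ = -68.82 + 87.46 = 18.64 m.
Total head at well G: h = 23.57 m (water level in the piezometer is the total head).
Head difference: h(well F) − h(well G) = 18.64 − 23.57 = -4.93 m.
Hydraulic gradient: i = |Δh| / L = 4.93 / 58 = 0.0850.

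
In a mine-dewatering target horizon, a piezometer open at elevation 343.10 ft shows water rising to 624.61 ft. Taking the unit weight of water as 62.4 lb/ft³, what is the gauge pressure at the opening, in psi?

P ≈ 122 psi

Pressure head ψ = h − z = 624.61 − 343.10 = 281.51 ft.
P = γ·ψ / 144 = 62.4 × 281.51 / 144 = 122 psi.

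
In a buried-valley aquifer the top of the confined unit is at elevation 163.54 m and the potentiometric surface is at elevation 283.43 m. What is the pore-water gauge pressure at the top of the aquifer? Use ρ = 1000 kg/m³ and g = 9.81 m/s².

Pressure head at the aquifer top: ψ = h − z = 283.43 − 163.54 = 119.89 m.
P = ρgψ = 1000 × 9.81 × 119.89 = 1176121 Pa ≈ 1180 kPa.

P ≈ 1180 kPa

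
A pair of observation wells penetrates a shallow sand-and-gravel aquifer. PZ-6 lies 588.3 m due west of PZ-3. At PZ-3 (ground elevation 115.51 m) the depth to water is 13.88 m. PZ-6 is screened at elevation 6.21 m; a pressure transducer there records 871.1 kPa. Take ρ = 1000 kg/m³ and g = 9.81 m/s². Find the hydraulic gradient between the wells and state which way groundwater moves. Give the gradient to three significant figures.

Total head at PZ-3: h = 115.51 − 13.88 = 101.63 m.
Pressure head at PZ-6: ψ = P/(ρg) = 871.1×1000 / (1000 × 9.81) = 88.80 m.
Total head at PZ-6: h = z + ψ = 6.21 + 88.80 = 95.01 m.
Head difference: h(PZ-3) − h(PZ-6) = 101.63 − 95.01 = 6.62 m.
Hydraulic gradient: i = |Δh| / L = 6.62 / 588.3 = 0.0113.
Flow is from higher to lower head: from PZ-3 toward PZ-6, i.e. toward the west.

i ≈ 0.0113; groundwater flows toward the west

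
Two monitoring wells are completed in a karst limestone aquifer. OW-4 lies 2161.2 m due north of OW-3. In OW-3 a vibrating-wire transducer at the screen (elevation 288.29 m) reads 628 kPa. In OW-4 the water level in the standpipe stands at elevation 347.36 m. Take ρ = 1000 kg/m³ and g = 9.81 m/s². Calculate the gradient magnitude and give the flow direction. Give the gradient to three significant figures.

i ≈ 0.00229; groundwater flows toward the north

Pressure head at OW-3: ψ = P/(ρg) = 628×1000 / (1000 × 9.81) = 64.02 m.
Total head at OW-3: h = z + ψ = 288.29 + 64.02 = 352.31 m.
Total head at OW-4: h = 347.36 m (water level in the piezometer is the total head).
Head difference: h(OW-3) − h(OW-4) = 352.31 − 347.36 = 4.95 m.
Hydraulic gradient: i = |Δh| / L = 4.95 / 2161.2 = 0.00229.
Flow is from higher to lower head: from OW-3 toward OW-4, i.e. toward the north.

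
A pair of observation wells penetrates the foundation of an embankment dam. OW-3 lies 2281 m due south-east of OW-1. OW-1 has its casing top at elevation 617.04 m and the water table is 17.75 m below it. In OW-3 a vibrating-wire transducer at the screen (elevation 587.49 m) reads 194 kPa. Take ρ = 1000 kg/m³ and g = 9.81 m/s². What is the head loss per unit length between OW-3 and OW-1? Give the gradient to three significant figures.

i ≈ 0.00350 m/m

Total head at OW-1: h = 617.04 − 17.75 = 599.29 m.
Pressure head at OW-3: ψ = P/(ρg) = 194×1000 / (1000 × 9.81) = 19.78 m.
Total head at OW-3: h = z + ψ = 587.49 + 19.78 = 607.27 m.
Head difference: h(OW-1) − h(OW-3) = 599.29 − 607.27 = -7.98 m.
Hydraulic gradient: i = |Δh| / L = 7.98 / 2281 = 0.00350.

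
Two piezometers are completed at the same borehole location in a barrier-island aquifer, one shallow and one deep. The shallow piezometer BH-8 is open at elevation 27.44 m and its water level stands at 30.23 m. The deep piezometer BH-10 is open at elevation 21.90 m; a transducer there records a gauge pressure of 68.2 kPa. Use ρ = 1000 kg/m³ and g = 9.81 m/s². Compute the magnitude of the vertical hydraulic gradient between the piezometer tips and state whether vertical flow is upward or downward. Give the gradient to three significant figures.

Total head at BH-8: h = 30.23 m (water level in the standpipe).
Pressure head at BH-10: ψ = P/(ρg) = 68.2×1000 / (1000 × 9.81) = 6.95 m.
Total head at BH-10: h = z + ψ = 21.90 + 6.95 = 28.85 m.
Δh = h(BH-8) − h(BH-10) = 30.23 − 28.85 = 1.38 m.
Vertical separation Δz = 27.44 − 21.90 = 5.54 m.
|i_v| = |Δh| / Δz = 1.38 / 5.54 = 0.249.
Head is higher in the shallow piezometer, so vertical flow is downward (recharge condition).

|i_v| ≈ 0.249; vertical flow is downward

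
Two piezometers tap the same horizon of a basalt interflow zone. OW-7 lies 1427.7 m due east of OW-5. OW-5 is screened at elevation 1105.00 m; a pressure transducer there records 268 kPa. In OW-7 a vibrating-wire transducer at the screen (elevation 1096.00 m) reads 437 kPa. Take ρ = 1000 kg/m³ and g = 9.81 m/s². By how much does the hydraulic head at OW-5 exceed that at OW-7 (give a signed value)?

Pressure head at OW-5: ψ = P/(ρg) = 268×1000 / (1000 × 9.81) = 27.32 m.
Total head at OW-5: h = z + ψ = 1105.00 + 27.32 = 1132.32 m.
Pressure head at OW-7: ψ = P/(ρg) = 437×1000 / (1000 × 9.81) = 44.55 m.
Total head at OW-7: h = z + ψ = 1096.00 + 44.55 = 1140.55 m.
Head difference: h(OW-5) − h(OW-7) = 1132.32 − 1140.55 = -8.23 m.

Δh ≈ -8.23 m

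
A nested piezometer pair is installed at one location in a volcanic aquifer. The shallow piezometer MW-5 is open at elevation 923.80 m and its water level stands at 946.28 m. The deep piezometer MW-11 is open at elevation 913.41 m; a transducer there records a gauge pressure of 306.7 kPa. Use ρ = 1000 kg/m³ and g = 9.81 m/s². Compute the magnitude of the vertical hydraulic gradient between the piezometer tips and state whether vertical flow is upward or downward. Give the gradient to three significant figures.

|i_v| ≈ 0.155; vertical flow is downward

Total head at MW-5: h = 946.28 m (water level in the standpipe).
Pressure head at MW-11: ψ = P/(ρg) = 306.7×1000 / (1000 × 9.81) = 31.26 m.
Total head at MW-11: h = z + ψ = 913.41 + 31.26 = 944.67 m.
Δh = h(MW-5) − h(MW-11) = 946.28 − 944.67 = 1.61 m.
Vertical separation Δz = 923.80 − 913.41 = 10.39 m.
|i_v| = |Δh| / Δz = 1.61 / 10.39 = 0.155.
Head is higher in the shallow piezometer, so vertical flow is downward (recharge condition).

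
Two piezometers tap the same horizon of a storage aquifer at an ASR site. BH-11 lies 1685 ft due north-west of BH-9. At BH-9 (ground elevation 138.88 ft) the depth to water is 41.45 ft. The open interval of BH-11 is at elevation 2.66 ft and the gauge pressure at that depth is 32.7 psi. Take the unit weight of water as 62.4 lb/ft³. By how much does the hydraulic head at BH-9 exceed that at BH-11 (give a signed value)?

Total head at BH-9: h = 138.88 − 41.45 = 97.43 ft.
Pressure head at BH-11: ψ = 144·P/γ = 144 × 32.7 / 62.4 = 75.46 ft.
Total head at BH-11: h = z + ψ = 2.66 + 75.46 = 78.12 ft.
Head difference: h(BH-9) − h(BH-11) = 97.43 − 78.12 = 19.31 ft.

Δh ≈ 19.31 ft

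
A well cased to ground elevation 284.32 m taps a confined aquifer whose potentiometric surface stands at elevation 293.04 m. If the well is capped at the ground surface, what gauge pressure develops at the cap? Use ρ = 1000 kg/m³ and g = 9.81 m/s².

P ≈ 85.5 kPa

Head above the cap: Δh = 293.04 − 284.32 = 8.72 m.
P = ρgΔh = 1000 × 9.81 × 8.72 = 85543 Pa ≈ 85.5 kPa.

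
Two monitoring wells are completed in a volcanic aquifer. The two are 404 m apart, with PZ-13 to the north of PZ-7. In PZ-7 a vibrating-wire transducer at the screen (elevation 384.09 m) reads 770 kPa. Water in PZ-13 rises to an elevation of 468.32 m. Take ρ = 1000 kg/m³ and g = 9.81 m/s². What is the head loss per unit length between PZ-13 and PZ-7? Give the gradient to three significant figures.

Pressure head at PZ-7: ψ = P/(ρg) = 770×1000 / (1000 × 9.81) = 78.49 m.
Total head at PZ-7: h = z + ψ = 384.09 + 78.49 = 462.58 m.
Total head at PZ-13: h = 468.32 m (water level in the piezometer is the total head).
Head difference: h(PZ-7) − h(PZ-13) = 462.58 − 468.32 = -5.74 m.
Hydraulic gradient: i = |Δh| / L = 5.74 / 404 = 0.0142.

i ≈ 0.0142 m/m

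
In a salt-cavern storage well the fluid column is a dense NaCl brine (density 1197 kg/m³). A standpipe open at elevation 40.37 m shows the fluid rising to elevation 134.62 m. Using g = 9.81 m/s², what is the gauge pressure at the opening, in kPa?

P ≈ 1110 kPa

Pressure head ψ = h − z = 134.62 − 40.37 = 94.25 m.
P = ρgψ = 1197 × 9.81 × 94.25 = 1106737 Pa ≈ 1110 kPa.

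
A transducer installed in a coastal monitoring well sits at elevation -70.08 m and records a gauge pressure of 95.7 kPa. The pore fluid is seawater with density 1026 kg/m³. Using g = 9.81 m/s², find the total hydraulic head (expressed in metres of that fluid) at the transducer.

ψ = P/(ρg) = 95.7×1000 / (1026 × 9.81) = 9.51 m.
h = z + ψ = -70.08 + 9.51 = -60.57 m.

h ≈ -60.57 m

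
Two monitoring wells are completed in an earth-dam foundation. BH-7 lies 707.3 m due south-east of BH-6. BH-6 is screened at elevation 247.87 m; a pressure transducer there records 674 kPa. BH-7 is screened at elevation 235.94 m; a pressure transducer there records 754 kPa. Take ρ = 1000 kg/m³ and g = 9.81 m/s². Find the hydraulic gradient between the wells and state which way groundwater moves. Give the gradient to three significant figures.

Pressure head at BH-6: ψ = P/(ρg) = 674×1000 / (1000 × 9.81) = 68.71 m.
Total head at BH-6: h = z + ψ = 247.87 + 68.71 = 316.58 m.
Pressure head at BH-7: ψ = P/(ρg) = 754×1000 / (1000 × 9.81) = 76.86 m.
Total head at BH-7: h = z + ψ = 235.94 + 76.86 = 312.80 m.
Head difference: h(BH-6) − h(BH-7) = 316.58 − 312.80 = 3.78 m.
Hydraulic gradient: i = |Δh| / L = 3.78 / 707.3 = 0.00534.
Flow is from higher to lower head: from BH-6 toward BH-7, i.e. toward the south-east.

i ≈ 0.00534; groundwater flows toward the south-east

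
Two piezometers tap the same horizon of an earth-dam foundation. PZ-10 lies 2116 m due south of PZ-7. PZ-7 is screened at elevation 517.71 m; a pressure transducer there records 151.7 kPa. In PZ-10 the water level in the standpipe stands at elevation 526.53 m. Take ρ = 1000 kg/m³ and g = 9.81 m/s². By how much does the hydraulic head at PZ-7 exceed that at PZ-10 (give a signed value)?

Δh ≈ 6.64 m

Pressure head at PZ-7: ψ = P/(ρg) = 151.7×1000 / (1000 × 9.81) = 15.46 m.
Total head at PZ-7: h = z + ψ = 517.71 + 15.46 = 533.17 m.
Total head at PZ-10: h = 526.53 m (water level in the piezometer is the total head).
Head difference: h(PZ-7) − h(PZ-10) = 533.17 − 526.53 = 6.64 m.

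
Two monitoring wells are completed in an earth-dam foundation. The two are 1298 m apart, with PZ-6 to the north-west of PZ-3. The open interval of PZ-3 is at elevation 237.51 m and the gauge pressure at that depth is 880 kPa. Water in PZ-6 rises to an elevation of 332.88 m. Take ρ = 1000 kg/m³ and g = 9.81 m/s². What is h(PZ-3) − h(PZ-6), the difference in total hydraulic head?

Δh ≈ -5.67 m

Pressure head at PZ-3: ψ = P/(ρg) = 880×1000 / (1000 × 9.81) = 89.70 m.
Total head at PZ-3: h = z + ψ = 237.51 + 89.70 = 327.21 m.
Total head at PZ-6: h = 332.88 m (water level in the piezometer is the total head).
Head difference: h(PZ-3) − h(PZ-6) = 327.21 − 332.88 = -5.67 m.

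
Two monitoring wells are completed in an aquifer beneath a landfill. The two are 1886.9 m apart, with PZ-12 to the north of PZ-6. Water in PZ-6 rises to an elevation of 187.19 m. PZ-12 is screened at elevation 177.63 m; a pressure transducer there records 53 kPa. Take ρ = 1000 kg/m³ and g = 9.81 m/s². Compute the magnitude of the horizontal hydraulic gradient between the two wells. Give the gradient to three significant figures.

Total head at PZ-6: h = 187.19 m (water level in the piezometer is the total head).
Pressure head at PZ-12: ψ = P/(ρg) = 53×1000 / (1000 × 9.81) = 5.40 m.
Total head at PZ-12: h = z + ψ = 177.63 + 5.40 = 183.03 m.
Head difference: h(PZ-6) − h(PZ-12) = 187.19 − 183.03 = 4.16 m.
Hydraulic gradient: i = |Δh| / L = 4.16 / 1886.9 = 0.00220.

i ≈ 0.00220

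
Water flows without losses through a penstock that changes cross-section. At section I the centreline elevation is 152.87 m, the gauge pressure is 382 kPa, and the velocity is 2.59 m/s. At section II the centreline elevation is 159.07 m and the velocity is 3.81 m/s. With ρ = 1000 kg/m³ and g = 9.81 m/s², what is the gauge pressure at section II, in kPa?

Pressure head at I: ψ₁ = P₁/(ρg) = 382×1000 / (1000 × 9.81) = 38.94 m.
Velocity heads: v₁²/2g = 2.59²/19.62 = 0.342 m; v₂²/2g = 3.81²/19.62 = 0.740 m.
Total head H = z₁ + ψ₁ + v₁²/2g = 152.87 + 38.94 + 0.342 = 192.15 m.
ψ₂ = H − z₂ − v₂²/2g = 192.15 − 159.07 − 0.740 = 32.34 m.
P₂ = ρgψ₂ = 1000 × 9.81 × 32.34 ≈ 317 kPa.

P₂ ≈ 317 kPa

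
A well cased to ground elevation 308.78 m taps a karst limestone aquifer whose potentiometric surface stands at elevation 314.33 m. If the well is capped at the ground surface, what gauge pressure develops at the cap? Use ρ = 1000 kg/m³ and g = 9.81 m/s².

Head above the cap: Δh = 314.33 − 308.78 = 5.55 m.
P = ρgΔh = 1000 × 9.81 × 5.55 = 54446 Pa ≈ 54.4 kPa.

P ≈ 54.4 kPa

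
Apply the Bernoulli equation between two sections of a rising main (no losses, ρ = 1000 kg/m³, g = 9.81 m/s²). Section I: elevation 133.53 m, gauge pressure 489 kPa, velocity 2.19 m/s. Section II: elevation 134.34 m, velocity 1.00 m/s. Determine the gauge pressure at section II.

Pressure head at I: ψ₁ = P₁/(ρg) = 489×1000 / (1000 × 9.81) = 49.85 m.
Velocity heads: v₁²/2g = 2.19²/19.62 = 0.244 m; v₂²/2g = 1.00²/19.62 = 0.051 m.
Total head H = z₁ + ψ₁ + v₁²/2g = 133.53 + 49.85 + 0.244 = 183.62 m.
ψ₂ = H − z₂ − v₂²/2g = 183.62 − 134.34 − 0.051 = 49.23 m.
P₂ = ρgψ₂ = 1000 × 9.81 × 49.23 ≈ 483 kPa.

P₂ ≈ 483 kPa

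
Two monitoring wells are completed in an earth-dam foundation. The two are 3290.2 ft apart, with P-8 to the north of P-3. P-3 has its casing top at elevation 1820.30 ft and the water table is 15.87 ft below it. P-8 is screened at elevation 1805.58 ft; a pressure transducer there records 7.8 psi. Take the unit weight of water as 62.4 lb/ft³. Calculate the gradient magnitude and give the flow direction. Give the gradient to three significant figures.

i ≈ 0.00582; groundwater flows toward the south

Total head at P-3: h = 1820.30 − 15.87 = 1804.43 ft.
Pressure head at P-8: ψ = 144·P/γ = 144 × 7.8 / 62.4 = 18.00 ft.
Total head at P-8: h = z + ψ = 1805.58 + 18.00 = 1823.58 ft.
Head difference: h(P-3) − h(P-8) = 1804.43 − 1823.58 = -19.15 ft.
Hydraulic gradient: i = |Δh| / L = 19.15 / 3290.2 = 0.00582.
Flow is from higher to lower head: from P-8 toward P-3, i.e. toward the south.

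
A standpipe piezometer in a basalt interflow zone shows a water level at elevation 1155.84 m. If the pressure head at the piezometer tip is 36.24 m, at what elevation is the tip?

z ≈ 1119.60 m

z = h − ψ = 1155.84 − 36.24 = 1119.60 m.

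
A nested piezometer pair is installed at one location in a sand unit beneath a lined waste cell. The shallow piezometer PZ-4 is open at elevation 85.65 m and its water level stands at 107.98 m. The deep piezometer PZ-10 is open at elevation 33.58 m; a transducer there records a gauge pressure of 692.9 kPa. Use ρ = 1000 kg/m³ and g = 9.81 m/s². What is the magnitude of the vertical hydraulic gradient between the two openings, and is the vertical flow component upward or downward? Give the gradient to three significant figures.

|i_v| ≈ 0.0724; vertical flow is downward

Total head at PZ-4: h = 107.98 m (water level in the standpipe).
Pressure head at PZ-10: ψ = P/(ρg) = 692.9×1000 / (1000 × 9.81) = 70.63 m.
Total head at PZ-10: h = z + ψ = 33.58 + 70.63 = 104.21 m.
Δh = h(PZ-4) − h(PZ-10) = 107.98 − 104.21 = 3.77 m.
Vertical separation Δz = 85.65 − 33.58 = 52.07 m.
|i_v| = |Δh| / Δz = 3.77 / 52.07 = 0.0724.
Head is higher in the shallow piezometer, so vertical flow is downward (recharge condition).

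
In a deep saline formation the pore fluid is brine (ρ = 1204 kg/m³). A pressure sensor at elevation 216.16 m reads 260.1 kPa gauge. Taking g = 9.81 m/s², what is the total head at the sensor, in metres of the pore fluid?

h ≈ 238.18 m

ψ = P/(ρg) = 260.1×1000 / (1204 × 9.81) = 22.02 m.
h = z + ψ = 216.16 + 22.02 = 238.18 m.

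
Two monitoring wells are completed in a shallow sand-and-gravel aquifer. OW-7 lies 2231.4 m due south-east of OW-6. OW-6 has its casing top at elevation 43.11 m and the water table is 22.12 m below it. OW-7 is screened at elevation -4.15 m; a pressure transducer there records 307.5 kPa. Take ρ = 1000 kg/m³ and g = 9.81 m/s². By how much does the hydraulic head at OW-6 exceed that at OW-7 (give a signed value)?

Δh ≈ -6.21 m

Total head at OW-6: h = 43.11 − 22.12 = 20.99 m.
Pressure head at OW-7: ψ = P/(ρg) = 307.5×1000 / (1000 × 9.81) = 31.35 m.
Total head at OW-7: h = z + ψ = -4.15 + 31.35 = 27.20 m.
Head difference: h(OW-6) − h(OW-7) = 20.99 − 27.20 = -6.21 m.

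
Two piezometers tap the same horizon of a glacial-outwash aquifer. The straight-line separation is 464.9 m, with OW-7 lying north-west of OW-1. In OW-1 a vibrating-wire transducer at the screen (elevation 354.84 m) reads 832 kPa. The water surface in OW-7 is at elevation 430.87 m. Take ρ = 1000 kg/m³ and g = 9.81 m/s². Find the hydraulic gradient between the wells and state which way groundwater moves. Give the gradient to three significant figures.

Pressure head at OW-1: ψ = P/(ρg) = 832×1000 / (1000 × 9.81) = 84.81 m.
Total head at OW-1: h = z + ψ = 354.84 + 84.81 = 439.65 m.
Total head at OW-7: h = 430.87 m (water level in the piezometer is the total head).
Head difference: h(OW-1) − h(OW-7) = 439.65 − 430.87 = 8.78 m.
Hydraulic gradient: i = |Δh| / L = 8.78 / 464.9 = 0.0189.
Flow is from higher to lower head: from OW-1 toward OW-7, i.e. toward the north-west.

i ≈ 0.0189; groundwater flows toward the north-west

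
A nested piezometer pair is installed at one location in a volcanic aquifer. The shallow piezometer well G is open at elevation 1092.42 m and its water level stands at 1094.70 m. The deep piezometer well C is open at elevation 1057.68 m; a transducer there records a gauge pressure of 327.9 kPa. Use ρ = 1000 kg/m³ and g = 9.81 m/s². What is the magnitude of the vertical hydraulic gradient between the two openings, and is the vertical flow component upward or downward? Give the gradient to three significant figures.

|i_v| ≈ 0.103; vertical flow is downward

Total head at well G: h = 1094.70 m (water level in the standpipe).
Pressure head at well C: ψ = P/(ρg) = 327.9×1000 / (1000 × 9.81) = 33.43 m.
Total head at well C: h = z + ψ = 1057.68 + 33.43 = 1091.11 m.
Δh = h(well G) − h(well C) = 1094.70 − 1091.11 = 3.59 m.
Vertical separation Δz = 1092.42 − 1057.68 = 34.74 m.
|i_v| = |Δh| / Δz = 3.59 / 34.74 = 0.103.
Head is higher in the shallow piezometer, so vertical flow is downward (recharge condition).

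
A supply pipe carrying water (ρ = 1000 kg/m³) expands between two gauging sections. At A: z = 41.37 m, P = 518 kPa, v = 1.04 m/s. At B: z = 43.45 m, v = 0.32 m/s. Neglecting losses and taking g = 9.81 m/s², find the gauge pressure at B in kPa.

P₂ ≈ 498 kPa

Pressure head at A: ψ₁ = P₁/(ρg) = 518×1000 / (1000 × 9.81) = 52.80 m.
Velocity heads: v₁²/2g = 1.04²/19.62 = 0.055 m; v₂²/2g = 0.32²/19.62 = 0.005 m.
Total head H = z₁ + ψ₁ + v₁²/2g = 41.37 + 52.80 + 0.055 = 94.22 m.
ψ₂ = H − z₂ − v₂²/2g = 94.22 − 43.45 − 0.005 = 50.76 m.
P₂ = ρgψ₂ = 1000 × 9.81 × 50.76 ≈ 498 kPa.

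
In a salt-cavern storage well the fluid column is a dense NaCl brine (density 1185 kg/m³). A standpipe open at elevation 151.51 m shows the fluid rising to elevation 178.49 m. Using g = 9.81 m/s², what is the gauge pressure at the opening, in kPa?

P ≈ 314 kPa

Pressure head ψ = h − z = 178.49 − 151.51 = 26.98 m.
P = ρgψ = 1185 × 9.81 × 26.98 = 313638 Pa ≈ 314 kPa.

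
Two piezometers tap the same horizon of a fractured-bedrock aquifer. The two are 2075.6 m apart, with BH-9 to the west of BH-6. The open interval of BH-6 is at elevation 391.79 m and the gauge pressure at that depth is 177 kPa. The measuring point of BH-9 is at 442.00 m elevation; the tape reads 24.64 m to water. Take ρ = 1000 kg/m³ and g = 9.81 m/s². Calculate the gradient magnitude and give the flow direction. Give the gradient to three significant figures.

i ≈ 0.00363; groundwater flows toward the east

Pressure head at BH-6: ψ = P/(ρg) = 177×1000 / (1000 × 9.81) = 18.04 m.
Total head at BH-6: h = z + ψ = 391.79 + 18.04 = 409.83 m.
Total head at BH-9: h = 442.00 − 24.64 = 417.36 m.
Head difference: h(BH-6) − h(BH-9) = 409.83 − 417.36 = -7.53 m.
Hydraulic gradient: i = |Δh| / L = 7.53 / 2075.6 = 0.00363.
Flow is from higher to lower head: from BH-9 toward BH-6, i.e. toward the east.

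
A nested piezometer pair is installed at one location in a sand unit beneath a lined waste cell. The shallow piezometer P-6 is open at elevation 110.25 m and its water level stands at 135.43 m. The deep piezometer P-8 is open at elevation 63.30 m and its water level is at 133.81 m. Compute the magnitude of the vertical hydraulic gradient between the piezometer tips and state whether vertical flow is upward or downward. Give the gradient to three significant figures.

Total head at P-6: h = 135.43 m (water level in the standpipe).
Total head at P-8: h = 133.81 m.
Δh = h(P-6) − h(P-8) = 135.43 − 133.81 = 1.62 m.
Vertical separation Δz = 110.25 − 63.30 = 46.95 m.
|i_v| = |Δh| / Δz = 1.62 / 46.95 = 0.0345.
Head is higher in the shallow piezometer, so vertical flow is downward (recharge condition).

|i_v| ≈ 0.0345; vertical flow is downward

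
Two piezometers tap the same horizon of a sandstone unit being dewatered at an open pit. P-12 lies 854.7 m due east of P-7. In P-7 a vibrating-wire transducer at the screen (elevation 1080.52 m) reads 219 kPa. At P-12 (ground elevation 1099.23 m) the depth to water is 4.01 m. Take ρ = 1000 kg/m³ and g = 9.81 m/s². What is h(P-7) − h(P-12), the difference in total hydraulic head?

Pressure head at P-7: ψ = P/(ρg) = 219×1000 / (1000 × 9.81) = 22.32 m.
Total head at P-7: h = z + ψ = 1080.52 + 22.32 = 1102.84 m.
Total head at P-12: h = 1099.23 − 4.01 = 1095.22 m.
Head difference: h(P-7) − h(P-12) = 1102.84 − 1095.22 = 7.62 m.

Δh ≈ 7.62 m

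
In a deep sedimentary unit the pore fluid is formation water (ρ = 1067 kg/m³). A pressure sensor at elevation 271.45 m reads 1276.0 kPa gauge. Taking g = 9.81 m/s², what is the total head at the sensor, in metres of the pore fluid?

h ≈ 393.35 m

ψ = P/(ρg) = 1276.0×1000 / (1067 × 9.81) = 121.90 m.
h = z + ψ = 271.45 + 121.90 = 393.35 m.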